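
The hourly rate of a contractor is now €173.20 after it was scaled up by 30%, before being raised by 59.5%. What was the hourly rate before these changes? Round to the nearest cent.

The overall multiplier applied was 1.3 × 1.595 = 2.0735.
So the original hourly rate was €173.20 ÷ 2.0735 ≈ €83.53.

€83.53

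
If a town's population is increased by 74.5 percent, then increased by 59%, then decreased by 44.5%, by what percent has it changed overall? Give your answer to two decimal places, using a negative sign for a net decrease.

53.99%

A 74.5% increase multiplies by 1.745.
Then a 59% increase: 1.745 × 1.59 = 2.77455.
Then a 44.5% decrease: 2.77455 × 0.555 = 1.53987525.
Overall factor 1.53987525, i.e. 53.99%.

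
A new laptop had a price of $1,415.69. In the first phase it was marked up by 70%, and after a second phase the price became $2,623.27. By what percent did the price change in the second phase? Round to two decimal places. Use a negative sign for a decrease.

9.00%

After the first phase: $1,415.69 × 1.7 = $2406.673.
Second-phase multiplier: $2,623.27 ÷ $2406.673 ≈ 1.089999.
That is a change of 9.00%.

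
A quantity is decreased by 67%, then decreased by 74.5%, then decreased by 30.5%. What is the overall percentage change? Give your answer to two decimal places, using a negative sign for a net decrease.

A 67% decrease multiplies by 0.33.
Then a 74.5% decrease: 0.33 × 0.255 = 0.08415.
Then a 30.5% decrease: 0.08415 × 0.695 = 0.05848425.
Overall factor 0.05848425, i.e. -94.15%.

-94.15%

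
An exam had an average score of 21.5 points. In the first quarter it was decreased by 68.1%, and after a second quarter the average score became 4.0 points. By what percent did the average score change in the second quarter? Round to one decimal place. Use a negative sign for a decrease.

-41.7%

After the first quarter: 21.5 × 0.319 = 6.8585.
Second-quarter multiplier: 4.0 ÷ 6.8585 ≈ 0.58322.
That is a change of -41.7%.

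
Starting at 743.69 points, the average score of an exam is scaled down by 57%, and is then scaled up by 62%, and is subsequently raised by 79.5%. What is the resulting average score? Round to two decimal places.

929.91 points

Apply the 57% decrease: 743.69 × 0.43 = 319.7867.
Apply the 62% increase: 319.7867 × 1.62 = 518.054454.
After the 79.5% increase: 518.054454 × 1.795 = 929.90774493 ≈ 929.91.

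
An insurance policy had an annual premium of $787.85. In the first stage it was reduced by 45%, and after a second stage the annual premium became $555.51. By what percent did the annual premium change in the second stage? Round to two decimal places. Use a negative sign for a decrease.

After the first stage: $787.85 × 0.55 = $433.3175.
Second-stage multiplier: $555.51 ÷ $433.3175 ≈ 1.281993.
That is a change of 28.20%.

28.20%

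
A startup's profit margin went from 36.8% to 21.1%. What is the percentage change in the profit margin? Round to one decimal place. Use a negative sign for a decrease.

-42.7%

The change is 21.1 − 36.8 = -15.7 percentage points.
Relative to the original 36.8%, that is -15.7 ÷ 36.8 ≈ -42.7%.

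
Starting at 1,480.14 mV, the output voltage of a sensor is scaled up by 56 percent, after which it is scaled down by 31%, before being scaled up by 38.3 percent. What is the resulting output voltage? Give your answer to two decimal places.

56% increase: 1,480.14 × 1.56 = 2309.0184.
31% decrease: 2309.0184 × 0.69 = 1593.222696.
After the 38.3% increase: 1593.222696 × 1.383 = 2203.426988568 ≈ 2,203.43.

2,203.43 mV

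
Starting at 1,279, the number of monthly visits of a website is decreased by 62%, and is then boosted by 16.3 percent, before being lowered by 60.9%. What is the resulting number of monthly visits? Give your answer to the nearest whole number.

62% decrease: 1,279 × 0.38 = 486.02.
Apply the 16.3% increase: 486.02 × 1.163 = 565.24126.
After the 60.9% decrease: 565.24126 × 0.391 = 221.00933266 ≈ 221.

221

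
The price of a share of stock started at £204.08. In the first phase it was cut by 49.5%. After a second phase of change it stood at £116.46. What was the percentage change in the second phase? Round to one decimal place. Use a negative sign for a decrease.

After the first phase: £204.08 × 0.505 = £103.0604.
Second-phase multiplier: £116.46 ÷ £103.0604 ≈ 1.13002.
That is a change of 13.0%.

13.0%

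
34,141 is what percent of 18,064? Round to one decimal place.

189.0%

34,141 ÷ 18,064 ≈ 189.0%.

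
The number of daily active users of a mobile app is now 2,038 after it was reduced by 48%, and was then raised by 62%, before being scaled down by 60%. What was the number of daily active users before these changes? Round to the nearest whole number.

Undoing the 60% decrease: 2,038 ÷ 0.4 = 5095.
Undoing the 62% increase: 5095 ÷ 1.62 ≈ 3145.061728.
Undoing the 48% decrease: 3145.061728 ÷ 0.52 ≈ 6,048.

6,048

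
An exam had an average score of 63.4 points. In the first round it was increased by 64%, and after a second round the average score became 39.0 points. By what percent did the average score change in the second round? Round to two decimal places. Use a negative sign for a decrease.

After the first round: 63.4 × 1.64 = 103.976.
Second-round multiplier: 39.0 ÷ 103.976 ≈ 0.375087.
That is a change of -62.49%.

-62.49%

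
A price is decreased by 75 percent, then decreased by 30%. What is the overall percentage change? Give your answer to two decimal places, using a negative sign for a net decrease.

A 75% decrease multiplies by 0.25.
Then a 30% decrease: 0.25 × 0.7 = 0.175.
Overall factor 0.175, i.e. -82.50%.

-82.50%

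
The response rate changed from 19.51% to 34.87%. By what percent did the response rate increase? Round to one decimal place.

The change is 34.87 − 19.51 = 15.36 percentage points.
Relative to the original 19.51%, that is 15.36 ÷ 19.51 ≈ 78.7%.
So the response rate rose by 78.7%.

78.7%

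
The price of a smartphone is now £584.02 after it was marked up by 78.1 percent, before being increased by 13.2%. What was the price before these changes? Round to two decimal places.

£289.68

Undoing the 13.2% increase: £584.02 ÷ 1.132 ≈ £515.918728.
Undoing the 78.1% increase: £515.918728 ÷ 1.781 ≈ £289.68.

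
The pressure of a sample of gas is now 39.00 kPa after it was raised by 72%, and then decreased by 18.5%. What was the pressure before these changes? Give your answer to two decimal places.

27.82 kPa

Undoing the 18.5% decrease: 39.00 ÷ 0.815 ≈ 47.852761.
Undoing the 72% increase: 47.852761 ÷ 1.72 ≈ 27.82 kPa.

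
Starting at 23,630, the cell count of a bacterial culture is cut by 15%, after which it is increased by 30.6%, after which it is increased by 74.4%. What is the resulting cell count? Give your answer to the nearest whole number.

45,748

Each change multiplies by a factor: 0.85 × 1.306 × 1.744 = 1.9360144.
23,630 × 1.9360144 = 45748.020272 ≈ 45,748.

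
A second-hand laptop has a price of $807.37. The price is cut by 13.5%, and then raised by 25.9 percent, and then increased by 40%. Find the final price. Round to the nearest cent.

Each change multiplies by a factor: 0.865 × 1.259 × 1.4 = 1.524649.
$807.37 × 1.524649 = $1230.95586313 ≈ $1230.96.

$1230.96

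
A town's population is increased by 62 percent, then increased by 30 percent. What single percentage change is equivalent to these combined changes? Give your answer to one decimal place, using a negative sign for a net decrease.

A 62% increase multiplies by 1.62.
Then a 30% increase: 1.62 × 1.3 = 2.106.
Overall factor 2.106, i.e. 110.6%.

110.6%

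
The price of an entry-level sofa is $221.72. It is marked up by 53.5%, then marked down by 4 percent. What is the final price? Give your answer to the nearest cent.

$326.73

53.5% increase: $221.72 × 1.535 = $340.3402.
4% decrease: $340.3402 × 0.96 = $326.726592 ≈ $326.73.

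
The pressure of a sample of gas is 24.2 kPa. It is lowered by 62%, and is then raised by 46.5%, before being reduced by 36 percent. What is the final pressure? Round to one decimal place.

8.6 kPa

Each change multiplies by a factor: 0.38 × 1.465 × 0.64 = 0.356288.
24.2 × 0.356288 = 8.6221696 ≈ 8.6.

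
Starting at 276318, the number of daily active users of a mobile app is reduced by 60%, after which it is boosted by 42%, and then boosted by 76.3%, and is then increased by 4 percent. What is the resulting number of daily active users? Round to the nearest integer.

After the 60% decrease: 276318 × 0.4 = 110527.2.
After the 42% increase: 110527.2 × 1.42 = 156948.624.
Apply the 76.3% increase: 156948.624 × 1.763 = 276700.424112.
After the 4% increase: 276700.424112 × 1.04 = 287768.44107648 ≈ 287768.

287768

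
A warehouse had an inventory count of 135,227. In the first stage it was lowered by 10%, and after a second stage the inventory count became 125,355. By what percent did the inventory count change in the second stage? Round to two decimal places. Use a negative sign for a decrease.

3.00%

After the first stage: 135,227 × 0.9 = 121704.3.
Second-stage multiplier: 125,355 ÷ 121704.3 ≈ 1.029996.
That is a change of 3.00%.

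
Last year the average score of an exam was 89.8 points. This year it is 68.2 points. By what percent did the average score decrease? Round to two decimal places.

Change: 68.2 − 89.8 = -21.6.
Relative to the original: -21.6 ÷ 89.8 ≈ -24.05%.
So the average score decreased by 24.05%.

24.05%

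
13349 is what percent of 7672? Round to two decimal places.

174.00%

13349 ÷ 7672 ≈ 174.00%.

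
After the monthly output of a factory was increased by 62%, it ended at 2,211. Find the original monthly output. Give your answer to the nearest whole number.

The overall multiplier applied was 1.62.
So the original monthly output was 2,211 ÷ 1.62 ≈ 1,365.

1,365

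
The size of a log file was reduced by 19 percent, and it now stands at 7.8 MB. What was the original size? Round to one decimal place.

The overall multiplier applied was 0.81.
So the original size was 7.8 ÷ 0.81 ≈ 9.6 MB.

9.6 MB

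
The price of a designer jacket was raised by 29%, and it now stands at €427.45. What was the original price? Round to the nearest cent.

€331.36

The overall multiplier applied was 1.29.
So the original price was €427.45 ÷ 1.29 ≈ €331.36.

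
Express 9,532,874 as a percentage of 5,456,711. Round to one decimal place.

174.7%

9,532,874 ÷ 5,456,711 ≈ 174.7%.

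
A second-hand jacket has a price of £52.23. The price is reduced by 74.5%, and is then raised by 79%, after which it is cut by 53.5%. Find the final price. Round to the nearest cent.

£11.09

Each change multiplies by a factor: 0.255 × 1.79 × 0.465 = 0.21224925.
£52.23 × 0.21224925 = £11.0857783275 ≈ £11.09.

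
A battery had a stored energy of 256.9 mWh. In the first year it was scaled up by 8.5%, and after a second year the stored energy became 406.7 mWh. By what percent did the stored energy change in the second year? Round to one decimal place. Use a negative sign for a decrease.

After the first year: 256.9 × 1.085 = 278.7365.
Second-year multiplier: 406.7 ÷ 278.7365 ≈ 1.45908.
That is a change of 45.9%.

45.9%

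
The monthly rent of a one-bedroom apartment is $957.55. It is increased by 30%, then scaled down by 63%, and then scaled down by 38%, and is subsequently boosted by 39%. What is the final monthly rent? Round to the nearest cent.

Apply the 30% increase: $957.55 × 1.3 = $1244.815.
63% decrease: $1244.815 × 0.37 = $460.58155.
After the 38% decrease: $460.58155 × 0.62 = $285.560561.
39% increase: $285.560561 × 1.39 = $396.92917979 ≈ $396.93.

$396.93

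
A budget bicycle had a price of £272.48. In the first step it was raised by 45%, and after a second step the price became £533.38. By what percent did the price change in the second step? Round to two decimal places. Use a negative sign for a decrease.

After the first step: £272.48 × 1.45 = £395.096.
Second-step multiplier: £533.38 ÷ £395.096 ≈ 1.350001.
That is a change of 35.00%.

35.00%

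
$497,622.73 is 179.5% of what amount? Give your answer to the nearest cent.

$497,622.73 ÷ 1.795 ≈ $277,227.15.

$277,227.15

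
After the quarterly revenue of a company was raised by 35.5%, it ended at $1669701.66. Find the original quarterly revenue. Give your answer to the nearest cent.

The overall multiplier applied was 1.355.
So the original quarterly revenue was $1669701.66 ÷ 1.355 ≈ $1232252.15.

$1232252.15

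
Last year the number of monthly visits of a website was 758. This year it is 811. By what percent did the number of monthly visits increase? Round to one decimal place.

Change: 811 − 758 = 53.
Relative to the original: 53 ÷ 758 ≈ 7.0%.
So the number of monthly visits increased by 7.0%.

7.0%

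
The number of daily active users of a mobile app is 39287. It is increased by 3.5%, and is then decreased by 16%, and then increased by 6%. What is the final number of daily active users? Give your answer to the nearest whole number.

36205

Each change multiplies by a factor: 1.035 × 0.84 × 1.06 = 0.921564.
39287 × 0.921564 = 36205.484868 ≈ 36205.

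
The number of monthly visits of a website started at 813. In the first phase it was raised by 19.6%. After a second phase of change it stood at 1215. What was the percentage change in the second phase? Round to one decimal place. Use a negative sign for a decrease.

After the first phase: 813 × 1.196 = 972.348.
Second-phase multiplier: 1215 ÷ 972.348 ≈ 1.24955.
That is a change of 25.0%.

25.0%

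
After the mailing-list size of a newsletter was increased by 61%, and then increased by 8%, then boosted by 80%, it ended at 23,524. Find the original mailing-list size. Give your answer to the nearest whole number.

7,516

Undoing the 80% increase: 23,524 ÷ 1.8 ≈ 13068.888889.
Undoing the 8% increase: 13068.888889 ÷ 1.08 ≈ 12100.823045.
Undoing the 61% increase: 12100.823045 ÷ 1.61 ≈ 7,516.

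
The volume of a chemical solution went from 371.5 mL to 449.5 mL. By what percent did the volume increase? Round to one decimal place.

Change: 449.5 − 371.5 = 78.0.
Relative to the original: 78.0 ÷ 371.5 ≈ 21.0%.
So the volume increased by 21.0%.

21.0%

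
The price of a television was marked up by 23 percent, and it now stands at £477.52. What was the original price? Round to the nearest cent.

£388.23

The overall multiplier applied was 1.23.
So the original price was £477.52 ÷ 1.23 ≈ £388.23.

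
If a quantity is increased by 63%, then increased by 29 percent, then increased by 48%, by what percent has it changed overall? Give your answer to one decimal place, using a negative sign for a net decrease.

A 63% increase multiplies by 1.63.
Then a 29% increase: 1.63 × 1.29 = 2.1027.
Then a 48% increase: 2.1027 × 1.48 = 3.111996.
Overall factor 3.111996, i.e. 211.2%.

211.2%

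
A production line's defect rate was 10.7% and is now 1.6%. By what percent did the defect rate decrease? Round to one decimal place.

The change is 1.6 − 10.7 = -9.1 percentage points.
Relative to the original 10.7%, that is -9.1 ÷ 10.7 ≈ -85.0%.
So the defect rate fell by 85.0%.

85.0%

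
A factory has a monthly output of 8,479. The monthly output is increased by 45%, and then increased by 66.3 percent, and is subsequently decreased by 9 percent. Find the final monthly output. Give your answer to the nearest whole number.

18,606

Each change multiplies by a factor: 1.45 × 1.663 × 0.91 = 2.1943285.
8,479 × 2.1943285 = 18605.7113515 ≈ 18,606.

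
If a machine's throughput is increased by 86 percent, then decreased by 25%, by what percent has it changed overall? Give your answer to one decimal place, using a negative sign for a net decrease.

An 86% increase multiplies by 1.86.
Then a 25% decrease: 1.86 × 0.75 = 1.395.
Overall factor 1.395, i.e. 39.5%.

39.5%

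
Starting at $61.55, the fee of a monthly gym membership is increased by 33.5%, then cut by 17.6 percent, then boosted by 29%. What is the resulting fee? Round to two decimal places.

Apply the 33.5% increase: $61.55 × 1.335 = $82.16925.
Apply the 17.6% decrease: $82.16925 × 0.824 = $67.707462.
Apply the 29% increase: $67.707462 × 1.29 = $87.34262598 ≈ $87.34.

$87.34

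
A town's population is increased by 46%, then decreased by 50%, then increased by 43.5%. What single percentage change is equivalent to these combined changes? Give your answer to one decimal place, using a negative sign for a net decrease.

4.8%

The combined multiplier is 1.46 × 0.5 × 1.435 = 1.04755.
That corresponds to an increase of 4.8%.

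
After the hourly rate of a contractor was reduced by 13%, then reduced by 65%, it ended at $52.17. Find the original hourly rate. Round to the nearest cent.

$171.33

Undoing the 65% decrease: $52.17 ÷ 0.35 ≈ $149.057143.
Undoing the 13% decrease: $149.057143 ÷ 0.87 ≈ $171.33.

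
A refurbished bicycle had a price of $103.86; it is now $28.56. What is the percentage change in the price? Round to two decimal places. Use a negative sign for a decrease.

Change: $28.56 − $103.86 = -$75.30.
Relative to the original: -$75.30 ÷ $103.86 ≈ -72.50%.

-72.50%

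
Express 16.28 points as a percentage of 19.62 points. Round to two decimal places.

82.98%

16.28 points ÷ 19.62 points ≈ 82.98%.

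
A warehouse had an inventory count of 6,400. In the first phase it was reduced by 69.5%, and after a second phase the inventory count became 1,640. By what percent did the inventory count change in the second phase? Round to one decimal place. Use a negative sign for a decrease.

After the first phase: 6,400 × 0.305 = 1952.
Second-phase multiplier: 1,640 ÷ 1952 ≈ 0.84016.
That is a change of -16.0%.

-16.0%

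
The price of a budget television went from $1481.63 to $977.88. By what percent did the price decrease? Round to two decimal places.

Change: $977.88 − $1481.63 = -$503.75.
Relative to the original: -$503.75 ÷ $1481.63 ≈ -34.00%.
So the price decreased by 34.00%.

34.00%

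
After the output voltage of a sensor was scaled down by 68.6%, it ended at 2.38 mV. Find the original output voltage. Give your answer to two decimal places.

The overall multiplier applied was 0.314.
So the original output voltage was 2.38 ÷ 0.314 ≈ 7.58 mV.

7.58 mV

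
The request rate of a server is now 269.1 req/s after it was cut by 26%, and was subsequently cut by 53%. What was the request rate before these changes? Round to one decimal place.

773.7 req/s

Undoing the 53% decrease: 269.1 ÷ 0.47 ≈ 572.553191.
Undoing the 26% decrease: 572.553191 ÷ 0.74 ≈ 773.7 req/s.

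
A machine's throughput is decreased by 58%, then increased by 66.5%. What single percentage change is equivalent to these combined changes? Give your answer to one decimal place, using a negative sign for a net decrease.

-30.1%

The combined multiplier is 0.42 × 1.665 = 0.6993.
That corresponds to a decrease of 30.1%.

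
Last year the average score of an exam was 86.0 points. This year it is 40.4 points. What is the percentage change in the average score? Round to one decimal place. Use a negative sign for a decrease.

-53.0%

Change: 40.4 − 86.0 = -45.6.
Relative to the original: -45.6 ÷ 86.0 ≈ -53.0%.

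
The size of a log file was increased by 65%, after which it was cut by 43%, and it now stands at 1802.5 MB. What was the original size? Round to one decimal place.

1916.5 MB

Undoing the 43% decrease: 1802.5 ÷ 0.57 ≈ 3162.280702.
Undoing the 65% increase: 3162.280702 ÷ 1.65 ≈ 1916.5 MB.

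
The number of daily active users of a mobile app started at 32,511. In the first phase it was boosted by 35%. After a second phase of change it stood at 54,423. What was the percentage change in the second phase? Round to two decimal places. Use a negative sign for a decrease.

After the first phase: 32,511 × 1.35 = 43889.85.
Second-phase multiplier: 54,423 ÷ 43889.85 ≈ 1.239991.
That is a change of 24.00%.

24.00%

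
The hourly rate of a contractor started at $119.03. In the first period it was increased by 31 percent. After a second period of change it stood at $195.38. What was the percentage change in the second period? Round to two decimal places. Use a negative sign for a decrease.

After the first period: $119.03 × 1.31 = $155.9293.
Second-period multiplier: $195.38 ÷ $155.9293 ≈ 1.253004.
That is a change of 25.30%.

25.30%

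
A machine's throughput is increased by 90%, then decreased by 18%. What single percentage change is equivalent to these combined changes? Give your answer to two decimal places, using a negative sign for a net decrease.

A 90% increase multiplies by 1.9.
Then an 18% decrease: 1.9 × 0.82 = 1.558.
Overall factor 1.558, i.e. 55.80%.

55.80%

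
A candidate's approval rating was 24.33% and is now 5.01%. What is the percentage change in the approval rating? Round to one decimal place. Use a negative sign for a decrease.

The change is 5.01 − 24.33 = -19.32 percentage points.
Relative to the original 24.33%, that is -19.32 ÷ 24.33 ≈ -79.4%.

-79.4%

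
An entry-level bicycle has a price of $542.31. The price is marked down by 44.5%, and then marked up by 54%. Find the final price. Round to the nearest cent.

$463.51

Each change multiplies by a factor: 0.555 × 1.54 = 0.8547.
$542.31 × 0.8547 = $463.512357 ≈ $463.51.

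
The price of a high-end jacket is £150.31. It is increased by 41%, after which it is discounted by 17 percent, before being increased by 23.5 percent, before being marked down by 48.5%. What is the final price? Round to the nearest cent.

After the 41% increase: £150.31 × 1.41 = £211.9371.
17% decrease: £211.9371 × 0.83 = £175.907793.
23.5% increase: £175.907793 × 1.235 = £217.246124355.
48.5% decrease: £217.246124355 × 0.515 = £111.881754042825 ≈ £111.88.

£111.88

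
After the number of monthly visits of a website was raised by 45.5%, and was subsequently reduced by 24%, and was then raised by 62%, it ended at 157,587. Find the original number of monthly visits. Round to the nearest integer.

The overall multiplier applied was 1.455 × 0.76 × 1.62 = 1.791396.
So the original number of monthly visits was 157,587 ÷ 1.791396 ≈ 87,969.

87,969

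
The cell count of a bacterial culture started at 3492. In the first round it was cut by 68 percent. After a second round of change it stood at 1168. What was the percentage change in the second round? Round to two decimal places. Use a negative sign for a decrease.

4.52%

After the first round: 3492 × 0.32 = 1117.44.
Second-round multiplier: 1168 ÷ 1117.44 ≈ 1.045246.
That is a change of 4.52%.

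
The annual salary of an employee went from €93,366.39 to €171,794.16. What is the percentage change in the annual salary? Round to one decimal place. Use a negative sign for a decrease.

Change: €171,794.16 − €93,366.39 = €78,427.77.
Relative to the original: €78,427.77 ÷ €93,366.39 ≈ 84.0%.

84.0%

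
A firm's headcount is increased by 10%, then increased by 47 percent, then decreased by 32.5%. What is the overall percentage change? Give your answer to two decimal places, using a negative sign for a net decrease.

The combined multiplier is 1.1 × 1.47 × 0.675 = 1.091475.
That corresponds to an increase of 9.15%.

9.15%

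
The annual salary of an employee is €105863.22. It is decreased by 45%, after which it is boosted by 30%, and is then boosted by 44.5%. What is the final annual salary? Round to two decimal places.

€109375.23

45% decrease: €105863.22 × 0.55 = €58224.771.
After the 30% increase: €58224.771 × 1.3 = €75692.2023.
Apply the 44.5% increase: €75692.2023 × 1.445 = €109375.2323235 ≈ €109375.23.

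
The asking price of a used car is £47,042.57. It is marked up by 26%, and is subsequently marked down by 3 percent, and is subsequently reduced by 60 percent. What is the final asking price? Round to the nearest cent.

Apply the 26% increase: £47,042.57 × 1.26 = £59273.6382.
3% decrease: £59273.6382 × 0.97 = £57495.429054.
Apply the 60% decrease: £57495.429054 × 0.4 = £22998.1716216 ≈ £22,998.17.

£22,998.17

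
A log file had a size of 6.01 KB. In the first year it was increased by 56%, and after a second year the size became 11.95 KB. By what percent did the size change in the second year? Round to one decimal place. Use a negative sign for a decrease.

27.5%

After the first year: 6.01 × 1.56 = 9.3756.
Second-year multiplier: 11.95 ÷ 9.3756 ≈ 1.27459.
That is a change of 27.5%.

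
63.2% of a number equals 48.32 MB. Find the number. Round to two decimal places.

48.32 MB ÷ 0.632 ≈ 76.46 MB.

76.46 MB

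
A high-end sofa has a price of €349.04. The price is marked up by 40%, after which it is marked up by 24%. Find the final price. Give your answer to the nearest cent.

€605.93

Each change multiplies by a factor: 1.4 × 1.24 = 1.736.
€349.04 × 1.736 = €605.93344 ≈ €605.93.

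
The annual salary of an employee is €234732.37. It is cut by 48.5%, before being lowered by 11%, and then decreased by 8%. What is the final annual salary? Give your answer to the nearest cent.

€98982.42

Apply the 48.5% decrease: €234732.37 × 0.515 = €120887.17055.
After the 11% decrease: €120887.17055 × 0.89 = €107589.5817895.
After the 8% decrease: €107589.5817895 × 0.92 = €98982.41524634 ≈ €98982.42.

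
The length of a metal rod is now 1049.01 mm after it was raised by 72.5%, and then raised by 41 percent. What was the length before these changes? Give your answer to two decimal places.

The overall multiplier applied was 1.725 × 1.41 = 2.43225.
So the original length was 1049.01 ÷ 2.43225 ≈ 431.29 mm.

431.29 mm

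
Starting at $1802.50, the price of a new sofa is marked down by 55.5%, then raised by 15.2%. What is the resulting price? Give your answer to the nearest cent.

$924.03

55.5% decrease: $1802.50 × 0.445 = $802.1125.
Apply the 15.2% increase: $802.1125 × 1.152 = $924.0336 ≈ $924.03.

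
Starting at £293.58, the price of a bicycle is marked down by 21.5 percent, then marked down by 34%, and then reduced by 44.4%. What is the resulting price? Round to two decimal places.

£84.57

Each change multiplies by a factor: 0.785 × 0.66 × 0.556 = 0.2880636.
£293.58 × 0.2880636 = £84.569711688 ≈ £84.57.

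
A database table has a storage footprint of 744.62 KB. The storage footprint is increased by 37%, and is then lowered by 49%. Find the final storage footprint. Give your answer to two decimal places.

520.27 KB

Each change multiplies by a factor: 1.37 × 0.51 = 0.6987.
744.62 × 0.6987 = 520.265994 ≈ 520.27.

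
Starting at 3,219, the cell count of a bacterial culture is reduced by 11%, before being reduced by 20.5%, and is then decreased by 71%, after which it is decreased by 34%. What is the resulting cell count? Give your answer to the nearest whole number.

Each change multiplies by a factor: 0.89 × 0.795 × 0.29 × 0.66 = 0.13542507.
3,219 × 0.13542507 = 435.93330033 ≈ 436.

436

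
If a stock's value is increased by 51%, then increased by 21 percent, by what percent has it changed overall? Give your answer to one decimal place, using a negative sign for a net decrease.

82.7%

A 51% increase multiplies by 1.51.
Then a 21% increase: 1.51 × 1.21 = 1.8271.
Overall factor 1.8271, i.e. 82.7%.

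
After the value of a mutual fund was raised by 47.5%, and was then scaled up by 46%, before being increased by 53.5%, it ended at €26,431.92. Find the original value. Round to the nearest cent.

The overall multiplier applied was 1.475 × 1.46 × 1.535 = 3.3056225.
So the original value was €26,431.92 ÷ 3.3056225 ≈ €7,996.05.

€7,996.05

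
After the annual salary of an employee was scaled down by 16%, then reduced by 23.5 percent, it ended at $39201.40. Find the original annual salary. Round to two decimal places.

$61004.36

The overall multiplier applied was 0.84 × 0.765 = 0.6426.
So the original annual salary was $39201.40 ÷ 0.6426 ≈ $61004.36.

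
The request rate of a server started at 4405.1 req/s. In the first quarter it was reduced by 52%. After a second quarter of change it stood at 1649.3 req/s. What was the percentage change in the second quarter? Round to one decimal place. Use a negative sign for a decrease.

-22.0%

After the first quarter: 4405.1 × 0.48 = 2114.448.
Second-quarter multiplier: 1649.3 ÷ 2114.448 ≈ 0.78001.
That is a change of -22.0%.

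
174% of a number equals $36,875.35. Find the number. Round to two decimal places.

$36,875.35 ÷ 1.74 ≈ $21,192.73.

$21,192.73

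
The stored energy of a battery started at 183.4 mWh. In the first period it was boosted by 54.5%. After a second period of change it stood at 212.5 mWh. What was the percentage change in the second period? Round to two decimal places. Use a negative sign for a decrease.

-25.01%

After the first period: 183.4 × 1.545 = 283.353.
Second-period multiplier: 212.5 ÷ 283.353 ≈ 0.749948.
That is a change of -25.01%.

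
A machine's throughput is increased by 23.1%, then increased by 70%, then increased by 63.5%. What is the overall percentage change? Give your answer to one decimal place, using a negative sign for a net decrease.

242.2%

The combined multiplier is 1.231 × 1.7 × 1.635 = 3.4215645.
That corresponds to an increase of 242.2%.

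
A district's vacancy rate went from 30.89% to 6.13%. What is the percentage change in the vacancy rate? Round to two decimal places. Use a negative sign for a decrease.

The change is 6.13 − 30.89 = -24.76 percentage points.
Relative to the original 30.89%, that is -24.76 ÷ 30.89 ≈ -80.16%.

-80.16%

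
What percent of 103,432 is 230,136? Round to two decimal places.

230,136 ÷ 103,432 ≈ 222.50%.

222.50%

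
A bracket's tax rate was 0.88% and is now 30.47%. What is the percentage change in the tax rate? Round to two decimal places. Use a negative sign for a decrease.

3362.50%

The change is 30.47 − 0.88 = 29.59 percentage points.
Relative to the original 0.88%, that is 29.59 ÷ 0.88 = 3362.50%.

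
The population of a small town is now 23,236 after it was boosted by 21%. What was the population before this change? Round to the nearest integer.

The overall multiplier applied was 1.21.
So the original population was 23,236 ÷ 1.21 ≈ 19,203.

19,203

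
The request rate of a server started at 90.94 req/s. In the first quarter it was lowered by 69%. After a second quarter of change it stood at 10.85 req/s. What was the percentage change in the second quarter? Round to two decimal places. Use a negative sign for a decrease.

After the first quarter: 90.94 × 0.31 = 28.1914.
Second-quarter multiplier: 10.85 ÷ 28.1914 ≈ 0.384869.
That is a change of -61.51%.

-61.51%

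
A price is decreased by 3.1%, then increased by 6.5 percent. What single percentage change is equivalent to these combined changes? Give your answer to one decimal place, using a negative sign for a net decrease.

A 3.1% decrease multiplies by 0.969.
Then a 6.5% increase: 0.969 × 1.065 = 1.031985.
Overall factor 1.031985, i.e. 3.2%.

3.2%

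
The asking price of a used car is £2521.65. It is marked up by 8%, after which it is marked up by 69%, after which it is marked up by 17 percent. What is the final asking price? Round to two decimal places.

8% increase: £2521.65 × 1.08 = £2723.382.
69% increase: £2723.382 × 1.69 = £4602.51558.
17% increase: £4602.51558 × 1.17 = £5384.9432286 ≈ £5384.94.

£5384.94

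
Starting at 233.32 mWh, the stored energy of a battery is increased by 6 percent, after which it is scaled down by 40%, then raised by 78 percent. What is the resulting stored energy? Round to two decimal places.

Each change multiplies by a factor: 1.06 × 0.6 × 1.78 = 1.13208.
233.32 × 1.13208 = 264.1369056 ≈ 264.14.

264.14 mWh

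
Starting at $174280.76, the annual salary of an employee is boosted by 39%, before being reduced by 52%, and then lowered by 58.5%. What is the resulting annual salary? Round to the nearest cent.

Each change multiplies by a factor: 1.39 × 0.48 × 0.415 = 0.276888.
$174280.76 × 0.276888 = $48256.25107488 ≈ $48256.25.

$48256.25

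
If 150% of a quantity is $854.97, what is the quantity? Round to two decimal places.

$569.98

$854.97 ÷ 1.5 = $569.98.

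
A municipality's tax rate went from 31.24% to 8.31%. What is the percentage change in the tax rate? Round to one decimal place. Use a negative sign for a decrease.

The change is 8.31 − 31.24 = -22.93 percentage points.
Relative to the original 31.24%, that is -22.93 ÷ 31.24 ≈ -73.4%.

-73.4%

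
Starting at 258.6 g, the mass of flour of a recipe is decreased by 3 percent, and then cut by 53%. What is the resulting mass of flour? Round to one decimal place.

Each change multiplies by a factor: 0.97 × 0.47 = 0.4559.
258.6 × 0.4559 = 117.89574 ≈ 117.9.

117.9 g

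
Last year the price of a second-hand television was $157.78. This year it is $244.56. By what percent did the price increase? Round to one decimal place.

Change: $244.56 − $157.78 = $86.78.
Relative to the original: $86.78 ÷ $157.78 ≈ 55.0%.
So the price increased by 55.0%.

55.0%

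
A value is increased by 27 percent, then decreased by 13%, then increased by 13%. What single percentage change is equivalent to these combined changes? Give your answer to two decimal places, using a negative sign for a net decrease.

24.85%

A 27% increase multiplies by 1.27.
Then a 13% decrease: 1.27 × 0.87 = 1.1049.
Then a 13% increase: 1.1049 × 1.13 = 1.248537.
Overall factor 1.248537, i.e. 24.85%.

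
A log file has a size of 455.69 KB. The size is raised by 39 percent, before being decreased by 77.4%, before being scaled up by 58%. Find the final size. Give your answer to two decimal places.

Each change multiplies by a factor: 1.39 × 0.226 × 1.58 = 0.4963412.
455.69 × 0.4963412 = 226.177721428 ≈ 226.18.

226.18 KB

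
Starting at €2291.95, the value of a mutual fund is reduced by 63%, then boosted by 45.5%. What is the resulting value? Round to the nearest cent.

€1233.87

Each change multiplies by a factor: 0.37 × 1.455 = 0.53835.
€2291.95 × 0.53835 = €1233.8712825 ≈ €1233.87.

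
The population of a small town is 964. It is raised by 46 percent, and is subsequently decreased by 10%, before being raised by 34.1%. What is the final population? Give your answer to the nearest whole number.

1699

46% increase: 964 × 1.46 = 1407.44.
Apply the 10% decrease: 1407.44 × 0.9 = 1266.696.
34.1% increase: 1266.696 × 1.341 = 1698.639336 ≈ 1699.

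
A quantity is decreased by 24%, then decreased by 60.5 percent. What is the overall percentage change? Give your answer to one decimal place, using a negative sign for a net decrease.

The combined multiplier is 0.76 × 0.395 = 0.3002.
That corresponds to a decrease of 70.0%.

-70.0%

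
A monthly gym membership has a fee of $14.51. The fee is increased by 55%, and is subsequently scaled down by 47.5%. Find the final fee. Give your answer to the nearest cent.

$11.81

55% increase: $14.51 × 1.55 = $22.4905.
Apply the 47.5% decrease: $22.4905 × 0.525 = $11.8075125 ≈ $11.81.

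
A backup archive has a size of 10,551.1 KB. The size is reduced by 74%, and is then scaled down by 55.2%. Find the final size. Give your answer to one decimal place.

After the 74% decrease: 10,551.1 × 0.26 = 2743.286.
After the 55.2% decrease: 2743.286 × 0.448 = 1228.992128 ≈ 1,229.0.

1,229.0 KB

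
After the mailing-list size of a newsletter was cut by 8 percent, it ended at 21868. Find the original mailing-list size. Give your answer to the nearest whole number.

23770

The overall multiplier applied was 0.92.
So the original mailing-list size was 21868 ÷ 0.92 ≈ 23770.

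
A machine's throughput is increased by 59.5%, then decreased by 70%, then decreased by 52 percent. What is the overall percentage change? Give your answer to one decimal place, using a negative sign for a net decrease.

-77.0%

The combined multiplier is 1.595 × 0.3 × 0.48 = 0.22968.
That corresponds to a decrease of 77.0%.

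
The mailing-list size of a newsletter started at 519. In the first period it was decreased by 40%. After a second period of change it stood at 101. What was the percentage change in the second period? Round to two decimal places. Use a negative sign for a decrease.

-67.57%

After the first period: 519 × 0.6 = 311.4.
Second-period multiplier: 101 ÷ 311.4 ≈ 0.324342.
That is a change of -67.57%.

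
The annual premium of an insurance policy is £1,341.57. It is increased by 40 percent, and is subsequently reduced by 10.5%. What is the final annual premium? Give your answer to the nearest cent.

Each change multiplies by a factor: 1.4 × 0.895 = 1.253.
£1,341.57 × 1.253 = £1680.98721 ≈ £1,680.99.

£1,680.99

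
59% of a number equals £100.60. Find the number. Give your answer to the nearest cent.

£100.60 ÷ 0.59 ≈ £170.51.

£170.51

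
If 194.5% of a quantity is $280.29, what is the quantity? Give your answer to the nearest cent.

$280.29 ÷ 1.945 ≈ $144.11.

$144.11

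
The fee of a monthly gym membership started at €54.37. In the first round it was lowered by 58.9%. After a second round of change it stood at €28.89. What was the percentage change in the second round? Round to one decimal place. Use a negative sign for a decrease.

29.3%

After the first round: €54.37 × 0.411 = €22.34607.
Second-round multiplier: €28.89 ÷ €22.34607 ≈ 1.29284.
That is a change of 29.3%.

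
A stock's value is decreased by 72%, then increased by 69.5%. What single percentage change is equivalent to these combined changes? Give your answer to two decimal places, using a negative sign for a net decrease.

A 72% decrease multiplies by 0.28.
Then a 69.5% increase: 0.28 × 1.695 = 0.4746.
Overall factor 0.4746, i.e. -52.54%.

-52.54%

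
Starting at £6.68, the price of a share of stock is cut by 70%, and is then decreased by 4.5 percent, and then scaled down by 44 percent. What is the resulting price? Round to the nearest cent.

Each change multiplies by a factor: 0.3 × 0.955 × 0.56 = 0.16044.
£6.68 × 0.16044 = £1.0717392 ≈ £1.07.

£1.07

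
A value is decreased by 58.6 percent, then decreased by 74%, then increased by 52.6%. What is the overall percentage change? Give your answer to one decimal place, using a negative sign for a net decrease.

A 58.6% decrease multiplies by 0.414.
Then a 74% decrease: 0.414 × 0.26 = 0.10764.
Then a 52.6% increase: 0.10764 × 1.526 = 0.16425864.
Overall factor 0.16425864, i.e. -83.6%.

-83.6%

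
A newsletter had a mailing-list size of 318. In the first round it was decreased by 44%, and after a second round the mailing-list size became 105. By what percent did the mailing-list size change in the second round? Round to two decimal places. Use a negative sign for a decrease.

-41.04%

After the first round: 318 × 0.56 = 178.08.
Second-round multiplier: 105 ÷ 178.08 ≈ 0.589623.
That is a change of -41.04%.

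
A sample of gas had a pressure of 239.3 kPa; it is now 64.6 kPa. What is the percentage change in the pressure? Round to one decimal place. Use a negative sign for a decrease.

-73.0%

Change: 64.6 − 239.3 = -174.7.
Relative to the original: -174.7 ÷ 239.3 ≈ -73.0%.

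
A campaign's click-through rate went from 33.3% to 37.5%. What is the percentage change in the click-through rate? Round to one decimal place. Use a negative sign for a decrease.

The change is 37.5 − 33.3 = 4.2 percentage points.
Relative to the original 33.3%, that is 4.2 ÷ 33.3 ≈ 12.6%.

12.6%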